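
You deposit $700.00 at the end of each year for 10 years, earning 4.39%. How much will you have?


Formula: FV = PMT * ((1+r)^n - 1) / r
Growth factor: (1 + 0.0439)^10 = 1.5367
Numerator: 1.5367 - 1 = 0.5367
FV = $700.00 * 0.5367 / 0.0439 = $8,557.85

$8,557.85


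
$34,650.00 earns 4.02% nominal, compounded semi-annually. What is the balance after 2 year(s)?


Formula: FV = P * (1 + r/m)^(m*t)
Period rate: r/m = 0.0402 / 2 = 0.0201
Total periods: m*t = 2 * 2 = 4
Growth factor: (1 + 0.0201)^4 = 1.082857
FV = $34,650.00 * 1.082857 = $37,520.98

$37,520.98


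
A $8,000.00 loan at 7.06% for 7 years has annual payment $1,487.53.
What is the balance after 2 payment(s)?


Formula: Balance = PV*(1+r)^k - PMT*((1+r)^k - 1)/r
Growth: (1 + 0.0706)^2 = 1.146184
Accumulated factor: ((1+r)^k - 1)/r = 2.0706
Balance = $8,000.00 * 1.146184 - $1,487.53 * 2.0706
Balance = $6,089.40

$6,089.40


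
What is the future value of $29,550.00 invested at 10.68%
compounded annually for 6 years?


Formula: FV = P * (1 + r)^n
Substituting: FV = $29,550.00 * (1 + 0.1068)^6
Growth factor: (1.1068)^6 = 1.838294
FV = $29,550.00 * 1.838294 = $54,321.58

$54,321.58


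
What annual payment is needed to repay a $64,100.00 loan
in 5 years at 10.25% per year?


Formula: PMT = PV * r / (1 - (1+r)^(-n))
Denominator: 1 - (1 + 0.1025)^(-5) = 0.386087
Numerator: $64,100.00 * 0.1025 = 6570.25
PMT = 6570.25 / 0.386087 = $17,017.55

$17,017.55


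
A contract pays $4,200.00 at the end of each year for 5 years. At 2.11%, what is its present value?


Formula: PV = PMT * (1 - (1+r)^(-n)) / r
Discount factor: (1 + 0.0211)^(-5) = 0.900863
Bracket: 1 - 0.900863 = 0.099137
PV = $4,200.00 * 0.099137 / 0.0211 = $19,733.49

$19,733.49


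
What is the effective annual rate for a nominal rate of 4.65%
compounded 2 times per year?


Formula: EAR = (1 + r/m)^m - 1
Period rate: r/m = 0.0465 / 2 = 0.02325
Compounding: (1 + 0.02325)^2 = 1.047041
EAR = 1.047041 - 1 = 0.047041

0.047041


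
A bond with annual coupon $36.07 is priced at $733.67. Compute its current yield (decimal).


Formula: Current yield = annual coupon / price
Substituting: CY = $36.07 / $733.67
CY = 0.049164

0.049164


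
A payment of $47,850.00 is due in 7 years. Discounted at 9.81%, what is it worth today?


Formula: PV = FV / (1 + r)^n
Substituting: PV = $47,850.00 / (1 + 0.0981)^7
Discount factor: (1.0981)^7 = 1.925277
PV = $47,850.00 / 1.925277 = $24,853.57

$24,853.57


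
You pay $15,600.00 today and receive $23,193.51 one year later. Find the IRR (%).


Formula: IRR = C1/C0 - 1
Substituting: IRR = $23,193.51 / $15,600.00 - 1
Ratio: 1.486763 - 1 = 0.486763
IRR = 48.6763%

48.6763%


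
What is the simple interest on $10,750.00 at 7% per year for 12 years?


Formula: I = P * r * t
Substituting: I = $10,750.00 * 0.07 * 12
Step: I = $10,750.00 * 0.84
I = $9,030.00

$9,030.00


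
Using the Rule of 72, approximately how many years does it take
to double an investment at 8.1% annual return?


Formula: Years ≈ 72 / r
Substituting: Years ≈ 72 / 8.1
Years ≈ 8.9

8.9 years


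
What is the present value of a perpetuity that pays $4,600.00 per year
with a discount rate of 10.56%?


Formula: PV = C / r
Substituting: PV = $4,600.00 / 0.1056
PV = $43,560.61

$43,560.61


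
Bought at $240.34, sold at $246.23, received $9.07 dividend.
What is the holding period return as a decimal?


Formula: HPR = (P1 - P0 + D) / P0
Gain: $246.23 - $240.34 + $9.07 = $14.96
HPR = $14.96 / $240.34 = 0.0622

0.0622


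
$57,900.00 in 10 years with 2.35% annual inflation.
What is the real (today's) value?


Formula: Real value = nominal / (1 + inflation)^years
Price level: (1 + 0.0235)^10 = 1.261474
Real value = $57,900.00 / 1.261474 = $45,898.67

$45,898.67


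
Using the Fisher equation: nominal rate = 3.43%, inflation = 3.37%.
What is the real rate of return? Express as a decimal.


Formula: (1 + r_real) = (1 + r_nom) / (1 + inflation)
Substituting: (1 + r_real) = 1.0343 / 1.0337
(1 + r_real) = 1.00058
r_real = 1.00058 - 1 = 0.00058

0.00058


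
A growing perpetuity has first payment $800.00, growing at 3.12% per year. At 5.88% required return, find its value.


Formula: PV = C / (r - g)
Spread: r - g = 0.0588 - 0.0312 = 0.0276
Substituting: PV = $800.00 / 0.0276
PV = $28,985.51

$28,985.51


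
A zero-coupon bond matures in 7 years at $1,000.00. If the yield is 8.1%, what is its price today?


Formula: Price = FV / (1 + r)^n
Substituting: Price = $1,000.00 / (1 + 0.081)^7
Discount factor: (1.081)^7 = 1.724963
Price = $1,000.00 / 1.724963 = $579.72

$579.72


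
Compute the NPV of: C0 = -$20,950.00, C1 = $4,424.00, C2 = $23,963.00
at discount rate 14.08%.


Formula: NPV = C0 + C1/(1+r) + C2/(1+r)^2
Discount C1: $4,424.00 / (1 + 0.1408) = $3,877.98
Discount C2: $23,963.00 / (1 + 0.1408)^2 = $18,412.90
NPV = -$20,950.00 + $3,877.98 + $18,412.90 = $1,340.88

$1,340.88


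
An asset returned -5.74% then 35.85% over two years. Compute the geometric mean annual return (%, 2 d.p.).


Formula: Geometric mean = ((1+r1)*(1+r2))^(1/2) - 1
Product: (1 + -0.0574) * (1 + 0.3585) = 0.9426 * 1.3585 = 1.280522
Square root: 1.280522^0.5 = 1.131602
Geometric mean = 1.131602 - 1 = 0.131602
As percentage: 13.16%

13.16%


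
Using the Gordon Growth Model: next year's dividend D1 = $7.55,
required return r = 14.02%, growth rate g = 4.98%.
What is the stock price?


Formula: P = D1 / (r - g)
Spread: r - g = 0.1402 - 0.0498 = 0.0904
Substituting: P = $7.55 / 0.0904
P = $83.52

$83.52


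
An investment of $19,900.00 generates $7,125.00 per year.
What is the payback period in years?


Formula: Payback = investment / annual cash flow
Substituting: Payback = $19,900.00 / $7,125.00
Payback = 2.793 years

2.793 years


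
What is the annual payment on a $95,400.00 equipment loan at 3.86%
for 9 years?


Formula: PMT = PV * r / (1 - (1+r)^(-n))
Denominator: 1 - (1 + 0.0386)^(-9) = 0.288844
Numerator: $95,400.00 * 0.0386 = 3682.44
PMT = 3682.44 / 0.288844 = $12,748.91

$12,748.91


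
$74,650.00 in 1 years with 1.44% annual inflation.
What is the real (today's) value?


Formula: Real value = nominal / (1 + inflation)^years
Price level: (1 + 0.0144)^1 = 1.0144
Real value = $74,650.00 / 1.0144 = $73,590.30

$73,590.30


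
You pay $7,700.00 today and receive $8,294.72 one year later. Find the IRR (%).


Formula: IRR = C1/C0 - 1
Substituting: IRR = $8,294.72 / $7,700.00 - 1
Ratio: 1.077236 - 1 = 0.077236
IRR = 7.7236%

7.7236%


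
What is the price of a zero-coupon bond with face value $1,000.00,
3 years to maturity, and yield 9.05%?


Formula: Price = FV / (1 + r)^n
Substituting: Price = $1,000.00 / (1 + 0.0905)^3
Discount factor: (1.0905)^3 = 1.296812
Price = $1,000.00 / 1.296812 = $771.12

$771.12


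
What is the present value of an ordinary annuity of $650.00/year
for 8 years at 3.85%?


Formula: PV = PMT * (1 - (1+r)^(-n)) / r
Discount factor: (1 + 0.0385)^(-8) = 0.739176
Bracket: 1 - 0.739176 = 0.260824
PV = $650.00 * 0.260824 / 0.0385 = $4,403.52

$4,403.52


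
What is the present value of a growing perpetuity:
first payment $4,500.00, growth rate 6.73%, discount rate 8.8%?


Formula: PV = C / (r - g)
Spread: r - g = 0.088 - 0.0673 = 0.0207
Substituting: PV = $4,500.00 / 0.0207
PV = $217,391.30

$217,391.30


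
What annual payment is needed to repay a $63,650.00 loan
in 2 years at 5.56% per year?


Formula: PMT = PV * r / (1 - (1+r)^(-n))
Denominator: 1 - (1 + 0.0556)^(-2) = 0.102569
Numerator: $63,650.00 * 0.0556 = 3538.94
PMT = 3538.94 / 0.102569 = $34,503.14

$34,503.14


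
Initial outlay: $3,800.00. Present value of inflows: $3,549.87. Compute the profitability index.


Formula: PI = PV(cash flows) / initial investment
Substituting: PI = $3,549.87 / $3,800.00
PI = 0.9342

0.9342


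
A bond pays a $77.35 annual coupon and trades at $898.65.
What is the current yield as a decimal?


Formula: Current yield = annual coupon / price
Substituting: CY = $77.35 / $898.65
CY = 0.086074

0.086074


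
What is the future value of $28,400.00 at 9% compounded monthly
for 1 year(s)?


Formula: FV = P * (1 + r/m)^(m*t)
Period rate: r/m = 0.09 / 12 = 0.0075
Total periods: m*t = 12 * 1 = 12
Growth factor: (1 + 0.0075)^12 = 1.093807
FV = $28,400.00 * 1.093807 = $31,064.12

$31,064.12


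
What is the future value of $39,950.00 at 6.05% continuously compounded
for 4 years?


Formula: FV = P * e^(r*t)
Exponent: r*t = 0.0605 * 4 = 0.242
e^(0.242) = 1.273794
FV = $39,950.00 * 1.273794 = $50,888.08

$50,888.08


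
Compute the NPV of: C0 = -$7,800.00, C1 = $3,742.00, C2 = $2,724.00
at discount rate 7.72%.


Formula: NPV = C0 + C1/(1+r) + C2/(1+r)^2
Discount C1: $3,742.00 / (1 + 0.0772) = $3,473.82
Discount C2: $2,724.00 / (1 + 0.0772)^2 = $2,347.55
NPV = -$7,800.00 + $3,473.82 + $2,347.55 = -$1,978.63

-$1,978.63


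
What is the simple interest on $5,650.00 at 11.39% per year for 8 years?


Formula: I = P * r * t
Substituting: I = $5,650.00 * 0.1139 * 8
Step: I = $5,650.00 * 0.9112
I = $5,148.28

$5,148.28


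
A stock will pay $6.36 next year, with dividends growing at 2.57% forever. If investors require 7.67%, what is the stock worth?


Formula: P = D1 / (r - g)
Spread: r - g = 0.0767 - 0.0257 = 0.051
Substituting: P = $6.36 / 0.051
P = $124.71

$124.71


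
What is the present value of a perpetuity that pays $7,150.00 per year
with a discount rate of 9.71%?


Formula: PV = C / r
Substituting: PV = $7,150.00 / 0.0971
PV = $73,635.43

$73,635.43


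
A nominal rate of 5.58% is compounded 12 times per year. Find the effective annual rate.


Formula: EAR = (1 + r/m)^m - 1
Period rate: r/m = 0.0558 / 12 = 0.00465
Compounding: (1 + 0.00465)^12 = 1.057249
EAR = 1.057249 - 1 = 0.057249

0.057249


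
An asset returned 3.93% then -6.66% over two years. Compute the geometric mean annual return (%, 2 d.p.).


Formula: Geometric mean = ((1+r1)*(1+r2))^(1/2) - 1
Product: (1 + 0.0393) * (1 + -0.0666) = 1.0393 * 0.9334 = 0.970083
Square root: 0.970083^0.5 = 0.984928
Geometric mean = 0.984928 - 1 = -0.015072
As percentage: -1.51%

-1.51%


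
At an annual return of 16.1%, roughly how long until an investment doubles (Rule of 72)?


Formula: Years ≈ 72 / r
Substituting: Years ≈ 72 / 16.1
Years ≈ 4.5

4.5 years


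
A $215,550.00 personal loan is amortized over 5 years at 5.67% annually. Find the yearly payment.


Formula: PMT = PV * r / (1 - (1+r)^(-n))
Denominator: 1 - (1 + 0.0567)^(-5) = 0.241001
Numerator: $215,550.00 * 0.0567 = 12221.685
PMT = 12221.685 / 0.241001 = $50,712.27

$50,712.27


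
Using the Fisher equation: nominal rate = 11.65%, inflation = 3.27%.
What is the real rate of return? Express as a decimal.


Formula: (1 + r_real) = (1 + r_nom) / (1 + inflation)
Substituting: (1 + r_real) = 1.1165 / 1.0327
(1 + r_real) = 1.081147
r_real = 1.081147 - 1 = 0.081147

0.081147


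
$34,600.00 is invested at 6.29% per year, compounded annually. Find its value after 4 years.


Formula: FV = P * (1 + r)^n
Substituting: FV = $34,600.00 * (1 + 0.0629)^4
Growth factor: (1.0629)^4 = 1.27635
FV = $34,600.00 * 1.27635 = $44,161.69

$44,161.69


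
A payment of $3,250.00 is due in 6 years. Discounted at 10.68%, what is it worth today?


Formula: PV = FV / (1 + r)^n
Substituting: PV = $3,250.00 / (1 + 0.1068)^6
Discount factor: (1.1068)^6 = 1.838294
PV = $3,250.00 / 1.838294 = $1,767.94

$1,767.94


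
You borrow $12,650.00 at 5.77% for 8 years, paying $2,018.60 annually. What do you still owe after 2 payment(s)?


Formula: Balance = PV*(1+r)^k - PMT*((1+r)^k - 1)/r
Growth: (1 + 0.0577)^2 = 1.118729
Accumulated factor: ((1+r)^k - 1)/r = 2.0577
Balance = $12,650.00 * 1.118729 - $2,018.60 * 2.0577
Balance = $9,998.25

$9,998.25


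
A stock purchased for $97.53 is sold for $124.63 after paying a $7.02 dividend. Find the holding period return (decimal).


Formula: HPR = (P1 - P0 + D) / P0
Gain: $124.63 - $97.53 + $7.02 = $34.12
HPR = $34.12 / $97.53 = 0.3498

0.3498


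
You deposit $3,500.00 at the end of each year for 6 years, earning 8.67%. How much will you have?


Formula: FV = PMT * ((1+r)^n - 1) / r
Growth factor: (1 + 0.0867)^6 = 1.646865
Numerator: 1.646865 - 1 = 0.646865
FV = $3,500.00 * 0.646865 / 0.0867 = $26,113.35

$26,113.35


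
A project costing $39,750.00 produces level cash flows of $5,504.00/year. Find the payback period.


Formula: Payback = investment / annual cash flow
Substituting: Payback = $39,750.00 / $5,504.00
Payback = 7.222 years

7.222 years


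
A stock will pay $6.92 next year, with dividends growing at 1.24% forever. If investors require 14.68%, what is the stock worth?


Formula: P = D1 / (r - g)
Spread: r - g = 0.1468 - 0.0124 = 0.1344
Substituting: P = $6.92 / 0.1344
P = $51.49

$51.49


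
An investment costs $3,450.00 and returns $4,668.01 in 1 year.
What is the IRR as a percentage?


Formula: IRR = C1/C0 - 1
Substituting: IRR = $4,668.01 / $3,450.00 - 1
Ratio: 1.353046 - 1 = 0.353046
IRR = 35.3046%

35.3046%


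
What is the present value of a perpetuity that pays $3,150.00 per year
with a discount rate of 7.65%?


Formula: PV = C / r
Substituting: PV = $3,150.00 / 0.0765
PV = $41,176.47

$41,176.47


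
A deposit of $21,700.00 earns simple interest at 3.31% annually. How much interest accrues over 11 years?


Formula: I = P * r * t
Substituting: I = $21,700.00 * 0.0331 * 11
Step: I = $21,700.00 * 0.3641
I = $7,900.97

$7,900.97


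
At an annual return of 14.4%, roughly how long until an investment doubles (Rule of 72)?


Formula: Years ≈ 72 / r
Substituting: Years ≈ 72 / 14.4
Years ≈ 5.0

5.0 years


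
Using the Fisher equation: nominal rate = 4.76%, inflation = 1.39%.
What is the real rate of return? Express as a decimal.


Formula: (1 + r_real) = (1 + r_nom) / (1 + inflation)
Substituting: (1 + r_real) = 1.0476 / 1.0139
(1 + r_real) = 1.033238
r_real = 1.033238 - 1 = 0.033238

0.033238


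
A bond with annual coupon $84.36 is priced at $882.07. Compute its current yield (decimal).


Formula: Current yield = annual coupon / price
Substituting: CY = $84.36 / $882.07
CY = 0.095639

0.095639


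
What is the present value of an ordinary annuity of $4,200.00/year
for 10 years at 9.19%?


Formula: PV = PMT * (1 - (1+r)^(-n)) / r
Discount factor: (1 + 0.0919)^(-10) = 0.415118
Bracket: 1 - 0.415118 = 0.584882
PV = $4,200.00 * 0.584882 / 0.0919 = $26,730.20

$26,730.20


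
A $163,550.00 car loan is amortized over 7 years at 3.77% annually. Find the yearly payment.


Formula: PMT = PV * r / (1 - (1+r)^(-n))
Denominator: 1 - (1 + 0.0377)^(-7) = 0.228213
Numerator: $163,550.00 * 0.0377 = 6165.835
PMT = 6165.835 / 0.228213 = $27,017.86

$27,017.86


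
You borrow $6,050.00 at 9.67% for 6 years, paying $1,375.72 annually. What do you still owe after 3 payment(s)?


Formula: Balance = PV*(1+r)^k - PMT*((1+r)^k - 1)/r
Growth: (1 + 0.0967)^3 = 1.319057
Accumulated factor: ((1+r)^k - 1)/r = 3.299451
Balance = $6,050.00 * 1.319057 - $1,375.72 * 3.299451
Balance = $3,441.17

$3,441.17


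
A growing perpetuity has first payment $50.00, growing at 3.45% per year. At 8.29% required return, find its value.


Formula: PV = C / (r - g)
Spread: r - g = 0.0829 - 0.0345 = 0.0484
Substituting: PV = $50.00 / 0.0484
PV = $1,033.06

$1,033.06


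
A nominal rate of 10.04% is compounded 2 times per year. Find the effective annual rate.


Formula: EAR = (1 + r/m)^m - 1
Period rate: r/m = 0.1004 / 2 = 0.0502
Compounding: (1 + 0.0502)^2 = 1.10292
EAR = 1.10292 - 1 = 0.10292

0.10292


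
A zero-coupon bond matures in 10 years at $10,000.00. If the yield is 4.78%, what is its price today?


Formula: Price = FV / (1 + r)^n
Substituting: Price = $10,000.00 / (1 + 0.0478)^10
Discount factor: (1.0478)^10 = 1.595085
Price = $10,000.00 / 1.595085 = $6,269.26

$6,269.26


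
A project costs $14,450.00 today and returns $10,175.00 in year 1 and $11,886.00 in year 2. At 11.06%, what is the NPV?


Formula: NPV = C0 + C1/(1+r) + C2/(1+r)^2
Discount C1: $10,175.00 / (1 + 0.1106) = $9,161.71
Discount C2: $11,886.00 / (1 + 0.1106)^2 = $9,636.52
NPV = -$14,450.00 + $9,161.71 + $9,636.52 = $4,348.24

$4,348.24


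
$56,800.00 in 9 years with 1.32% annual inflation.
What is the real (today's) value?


Formula: Real value = nominal / (1 + inflation)^years
Price level: (1 + 0.0132)^9 = 1.12527
Real value = $56,800.00 / 1.12527 = $50,476.79

$50,476.79


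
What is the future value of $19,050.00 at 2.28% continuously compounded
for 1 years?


Formula: FV = P * e^(r*t)
Exponent: r*t = 0.0228 * 1 = 0.0228
e^(0.0228) = 1.023062
FV = $19,050.00 * 1.023062 = $19,489.33

$19,489.33


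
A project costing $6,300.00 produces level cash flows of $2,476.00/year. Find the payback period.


Formula: Payback = investment / annual cash flow
Substituting: Payback = $6,300.00 / $2,476.00
Payback = 2.5444 years

2.5444 years


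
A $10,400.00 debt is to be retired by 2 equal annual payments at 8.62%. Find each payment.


Formula: PMT = PV * r / (1 - (1+r)^(-n))
Denominator: 1 - (1 + 0.0862)^(-2) = 0.152421
Numerator: $10,400.00 * 0.0862 = 896.48
PMT = 896.48 / 0.152421 = $5,881.62

$5,881.62


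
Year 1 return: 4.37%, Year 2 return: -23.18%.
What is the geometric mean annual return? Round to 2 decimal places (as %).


Formula: Geometric mean = ((1+r1)*(1+r2))^(1/2) - 1
Product: (1 + 0.0437) * (1 + -0.2318) = 1.0437 * 0.7682 = 0.80177
Square root: 0.80177^0.5 = 0.895416
Geometric mean = 0.895416 - 1 = -0.104584
As percentage: -10.46%

-10.46%


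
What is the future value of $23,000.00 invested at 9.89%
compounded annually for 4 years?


Formula: FV = P * (1 + r)^n
Substituting: FV = $23,000.00 * (1 + 0.0989)^4
Growth factor: (1.0989)^4 = 1.458252
FV = $23,000.00 * 1.458252 = $33,539.80

$33,539.80


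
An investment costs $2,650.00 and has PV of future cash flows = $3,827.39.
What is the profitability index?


Formula: PI = PV(cash flows) / initial investment
Substituting: PI = $3,827.39 / $2,650.00
PI = 1.4443

1.4443


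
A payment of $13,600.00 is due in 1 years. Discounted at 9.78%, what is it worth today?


Formula: PV = FV / (1 + r)^n
Substituting: PV = $13,600.00 / (1 + 0.0978)^1
Discount factor: (1.0978)^1 = 1.0978
PV = $13,600.00 / 1.0978 = $12,388.41

$12,388.41


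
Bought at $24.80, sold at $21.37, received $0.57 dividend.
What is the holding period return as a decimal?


Formula: HPR = (P1 - P0 + D) / P0
Gain: $21.37 - $24.80 + $0.57 = -$2.86
HPR = -$2.86 / $24.80 = -0.1153

-0.1153


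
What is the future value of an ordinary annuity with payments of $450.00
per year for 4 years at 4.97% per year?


Formula: FV = PMT * ((1+r)^n - 1) / r
Growth factor: (1 + 0.0497)^4 = 1.214118
Numerator: 1.214118 - 1 = 0.214118
FV = $450.00 * 0.214118 / 0.0497 = $1,938.69

$1,938.69


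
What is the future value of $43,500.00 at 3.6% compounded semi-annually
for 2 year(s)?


Formula: FV = P * (1 + r/m)^(m*t)
Period rate: r/m = 0.036 / 2 = 0.018
Total periods: m*t = 2 * 2 = 4
Growth factor: (1 + 0.018)^4 = 1.073967
FV = $43,500.00 * 1.073967 = $46,717.58

$46,717.58


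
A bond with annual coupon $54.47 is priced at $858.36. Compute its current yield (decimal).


Formula: Current yield = annual coupon / price
Substituting: CY = $54.47 / $858.36
CY = 0.063458

0.063458


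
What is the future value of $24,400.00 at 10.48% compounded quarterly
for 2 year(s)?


Formula: FV = P * (1 + r/m)^(m*t)
Period rate: r/m = 0.1048 / 4 = 0.0262
Total periods: m*t = 4 * 2 = 8
Growth factor: (1 + 0.0262)^8 = 1.229861
FV = $24,400.00 * 1.229861 = $30,008.61

$30,008.61


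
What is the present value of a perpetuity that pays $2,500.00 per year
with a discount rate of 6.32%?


Formula: PV = C / r
Substituting: PV = $2,500.00 / 0.0632
PV = $39,556.96

$39,556.96


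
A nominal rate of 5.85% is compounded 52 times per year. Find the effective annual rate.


Formula: EAR = (1 + r/m)^m - 1
Period rate: r/m = 0.0585 / 52 = 0.001125
Compounding: (1 + 0.001125)^52 = 1.06021
EAR = 1.06021 - 1 = 0.06021

0.06021


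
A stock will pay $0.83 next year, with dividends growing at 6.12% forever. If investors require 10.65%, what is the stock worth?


Formula: P = D1 / (r - g)
Spread: r - g = 0.1065 - 0.0612 = 0.0453
Substituting: P = $0.83 / 0.0453
P = $18.32

$18.32


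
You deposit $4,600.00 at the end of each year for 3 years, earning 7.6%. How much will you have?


Formula: FV = PMT * ((1+r)^n - 1) / r
Growth factor: (1 + 0.076)^3 = 1.245767
Numerator: 1.245767 - 1 = 0.245767
FV = $4,600.00 * 0.245767 / 0.076 = $14,875.37

$14,875.37


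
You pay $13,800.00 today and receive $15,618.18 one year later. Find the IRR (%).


Formula: IRR = C1/C0 - 1
Substituting: IRR = $15,618.18 / $13,800.00 - 1
Ratio: 1.131752 - 1 = 0.131752
IRR = 13.1752%

13.1752%


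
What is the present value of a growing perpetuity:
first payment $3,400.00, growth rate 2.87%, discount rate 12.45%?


Formula: PV = C / (r - g)
Spread: r - g = 0.1245 - 0.0287 = 0.0958
Substituting: PV = $3,400.00 / 0.0958
PV = $35,490.61

$35,490.61


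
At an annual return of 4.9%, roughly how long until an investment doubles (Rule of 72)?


Formula: Years ≈ 72 / r
Substituting: Years ≈ 72 / 4.9
Years ≈ 14.7

14.7 years


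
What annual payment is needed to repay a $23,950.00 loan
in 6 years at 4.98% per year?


Formula: PMT = PV * r / (1 - (1+r)^(-n))
Denominator: 1 - (1 + 0.0498)^(-6) = 0.252931
Numerator: $23,950.00 * 0.0498 = 1192.71
PMT = 1192.71 / 0.252931 = $4,715.55

$4,715.55


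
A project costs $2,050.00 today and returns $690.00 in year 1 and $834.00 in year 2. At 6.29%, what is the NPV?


Formula: NPV = C0 + C1/(1+r) + C2/(1+r)^2
Discount C1: $690.00 / (1 + 0.0629) = $649.17
Discount C2: $834.00 / (1 + 0.0629)^2 = $738.21
NPV = -$2,050.00 + $649.17 + $738.21 = -$662.62

-$662.62


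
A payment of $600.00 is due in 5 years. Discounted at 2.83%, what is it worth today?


Formula: PV = FV / (1 + r)^n
Substituting: PV = $600.00 / (1 + 0.0283)^5
Discount factor: (1.0283)^5 = 1.149739
PV = $600.00 / 1.149739 = $521.86

$521.86


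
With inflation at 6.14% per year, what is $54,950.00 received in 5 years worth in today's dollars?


Formula: Real value = nominal / (1 + inflation)^years
Price level: (1 + 0.0614)^5 = 1.347086
Real value = $54,950.00 / 1.347086 = $40,791.74

$40,791.74


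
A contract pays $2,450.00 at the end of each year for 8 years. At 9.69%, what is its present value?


Formula: PV = PMT * (1 - (1+r)^(-n)) / r
Discount factor: (1 + 0.0969)^(-8) = 0.47716
Bracket: 1 - 0.47716 = 0.52284
PV = $2,450.00 * 0.52284 / 0.0969 = $13,219.39

$13,219.39


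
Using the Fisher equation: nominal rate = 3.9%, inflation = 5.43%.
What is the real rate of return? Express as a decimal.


Formula: (1 + r_real) = (1 + r_nom) / (1 + inflation)
Substituting: (1 + r_real) = 1.039 / 1.0543
(1 + r_real) = 0.985488
r_real = 0.985488 - 1 = -0.014512

-0.014512


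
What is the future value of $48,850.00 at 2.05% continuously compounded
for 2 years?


Formula: FV = P * e^(r*t)
Exponent: r*t = 0.0205 * 2 = 0.041
e^(0.041) = 1.041852
FV = $48,850.00 * 1.041852 = $50,894.48

$50,894.48


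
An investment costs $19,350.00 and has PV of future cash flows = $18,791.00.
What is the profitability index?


Formula: PI = PV(cash flows) / initial investment
Substituting: PI = $18,791.00 / $19,350.00
PI = 0.9711

0.9711


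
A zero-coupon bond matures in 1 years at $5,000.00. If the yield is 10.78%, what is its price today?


Formula: Price = FV / (1 + r)^n
Substituting: Price = $5,000.00 / (1 + 0.1078)^1
Discount factor: (1.1078)^1 = 1.1078
Price = $5,000.00 / 1.1078 = $4,513.45

$4,513.45


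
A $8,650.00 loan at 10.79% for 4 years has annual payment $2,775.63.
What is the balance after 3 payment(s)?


Formula: Balance = PV*(1+r)^k - PMT*((1+r)^k - 1)/r
Growth: (1 + 0.1079)^3 = 1.359883
Accumulated factor: ((1+r)^k - 1)/r = 3.335342
Balance = $8,650.00 * 1.359883 - $2,775.63 * 3.335342
Balance = $2,505.32

$2,505.32


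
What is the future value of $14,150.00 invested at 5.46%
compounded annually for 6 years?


Formula: FV = P * (1 + r)^n
Substituting: FV = $14,150.00 * (1 + 0.0546)^6
Growth factor: (1.0546)^6 = 1.375709
FV = $14,150.00 * 1.375709 = $19,466.28

$19,466.28


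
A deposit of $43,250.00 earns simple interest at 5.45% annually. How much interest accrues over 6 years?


Formula: I = P * r * t
Substituting: I = $43,250.00 * 0.0545 * 6
Step: I = $43,250.00 * 0.327
I = $14,142.75

$14,142.75


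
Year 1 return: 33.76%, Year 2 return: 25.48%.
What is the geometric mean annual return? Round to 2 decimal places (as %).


Formula: Geometric mean = ((1+r1)*(1+r2))^(1/2) - 1
Product: (1 + 0.3376) * (1 + 0.2548) = 1.3376 * 1.2548 = 1.67842
Square root: 1.67842^0.5 = 1.295539
Geometric mean = 1.295539 - 1 = 0.295539
As percentage: 29.55%

29.55%


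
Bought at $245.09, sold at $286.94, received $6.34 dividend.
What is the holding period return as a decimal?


Formula: HPR = (P1 - P0 + D) / P0
Gain: $286.94 - $245.09 + $6.34 = $48.19
HPR = $48.19 / $245.09 = 0.1966

0.1966


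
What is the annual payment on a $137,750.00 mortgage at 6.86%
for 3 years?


Formula: PMT = PV * r / (1 - (1+r)^(-n))
Denominator: 1 - (1 + 0.0686)^(-3) = 0.18049
Numerator: $137,750.00 * 0.0686 = 9449.65
PMT = 9449.65 / 0.18049 = $52,355.66

$52,355.66


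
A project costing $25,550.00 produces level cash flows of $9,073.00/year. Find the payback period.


Formula: Payback = investment / annual cash flow
Substituting: Payback = $25,550.00 / $9,073.00
Payback = 2.816 years

2.816 years


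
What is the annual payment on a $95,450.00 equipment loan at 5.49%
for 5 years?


Formula: PMT = PV * r / (1 - (1+r)^(-n))
Denominator: 1 - (1 + 0.0549)^(-5) = 0.234503
Numerator: $95,450.00 * 0.0549 = 5240.205
PMT = 5240.205 / 0.234503 = $22,346.01

$22,346.01


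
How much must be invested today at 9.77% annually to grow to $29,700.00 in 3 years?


Formula: PV = FV / (1 + r)^n
Substituting: PV = $29,700.00 / (1 + 0.0977)^3
Discount factor: (1.0977)^3 = 1.322668
PV = $29,700.00 / 1.322668 = $22,454.61

$22,454.61


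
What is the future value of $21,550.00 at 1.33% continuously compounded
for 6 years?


Formula: FV = P * e^(r*t)
Exponent: r*t = 0.0133 * 6 = 0.0798
e^(0.0798) = 1.08307
FV = $21,550.00 * 1.08307 = $23,340.17

$23,340.17


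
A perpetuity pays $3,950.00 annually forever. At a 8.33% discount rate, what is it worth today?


Formula: PV = C / r
Substituting: PV = $3,950.00 / 0.0833
PV = $47,418.97

$47,418.97


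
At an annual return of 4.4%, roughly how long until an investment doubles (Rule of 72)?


Formula: Years ≈ 72 / r
Substituting: Years ≈ 72 / 4.4
Years ≈ 16.4

16.4 years


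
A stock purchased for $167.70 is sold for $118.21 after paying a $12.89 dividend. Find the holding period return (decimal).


Formula: HPR = (P1 - P0 + D) / P0
Gain: $118.21 - $167.70 + $12.89 = -$36.60
HPR = -$36.60 / $167.70 = -0.2182

-0.2182


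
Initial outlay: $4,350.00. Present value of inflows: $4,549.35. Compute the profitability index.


Formula: PI = PV(cash flows) / initial investment
Substituting: PI = $4,549.35 / $4,350.00
PI = 1.0458

1.0458


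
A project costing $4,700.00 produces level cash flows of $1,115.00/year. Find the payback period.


Formula: Payback = investment / annual cash flow
Substituting: Payback = $4,700.00 / $1,115.00
Payback = 4.2152 years

4.2152 years


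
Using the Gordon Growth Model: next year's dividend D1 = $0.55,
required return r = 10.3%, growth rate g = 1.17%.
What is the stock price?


Formula: P = D1 / (r - g)
Spread: r - g = 0.103 - 0.0117 = 0.0913
Substituting: P = $0.55 / 0.0913
P = $6.02

$6.02


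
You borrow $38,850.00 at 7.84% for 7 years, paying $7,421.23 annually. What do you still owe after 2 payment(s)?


Formula: Balance = PV*(1+r)^k - PMT*((1+r)^k - 1)/r
Growth: (1 + 0.0784)^2 = 1.162947
Accumulated factor: ((1+r)^k - 1)/r = 2.0784
Balance = $38,850.00 * 1.162947 - $7,421.23 * 2.0784
Balance = $29,756.19

$29,756.19


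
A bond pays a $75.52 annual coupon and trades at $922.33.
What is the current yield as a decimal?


Formula: Current yield = annual coupon / price
Substituting: CY = $75.52 / $922.33
CY = 0.08188

0.08188


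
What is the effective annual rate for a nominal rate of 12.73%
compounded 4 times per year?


Formula: EAR = (1 + r/m)^m - 1
Period rate: r/m = 0.1273 / 4 = 0.031825
Compounding: (1 + 0.031825)^4 = 1.133507
EAR = 1.133507 - 1 = 0.133507

0.133507


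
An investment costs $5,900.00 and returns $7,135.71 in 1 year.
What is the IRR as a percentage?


Formula: IRR = C1/C0 - 1
Substituting: IRR = $7,135.71 / $5,900.00 - 1
Ratio: 1.209442 - 1 = 0.209442
IRR = 20.9442%

20.9442%


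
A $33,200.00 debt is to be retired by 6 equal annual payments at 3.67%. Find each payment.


Formula: PMT = PV * r / (1 - (1+r)^(-n))
Denominator: 1 - (1 + 0.0367)^(-6) = 0.194471
Numerator: $33,200.00 * 0.0367 = 1218.44
PMT = 1218.44 / 0.194471 = $6,265.42

$6,265.42


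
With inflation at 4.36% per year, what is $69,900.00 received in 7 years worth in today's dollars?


Formula: Real value = nominal / (1 + inflation)^years
Price level: (1 + 0.0436)^7 = 1.348151
Real value = $69,900.00 / 1.348151 = $51,848.80

$51,848.80


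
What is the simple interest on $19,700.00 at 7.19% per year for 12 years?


Formula: I = P * r * t
Substituting: I = $19,700.00 * 0.0719 * 12
Step: I = $19,700.00 * 0.8628
I = $16,997.16

$16,997.16


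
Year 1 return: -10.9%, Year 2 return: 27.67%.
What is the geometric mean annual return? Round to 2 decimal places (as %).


Formula: Geometric mean = ((1+r1)*(1+r2))^(1/2) - 1
Product: (1 + -0.109) * (1 + 0.2767) = 0.891 * 1.2767 = 1.13754
Square root: 1.13754^0.5 = 1.066555
Geometric mean = 1.066555 - 1 = 0.066555
As percentage: 6.66%

6.66%


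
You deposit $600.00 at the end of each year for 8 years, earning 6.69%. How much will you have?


Formula: FV = PMT * ((1+r)^n - 1) / r
Growth factor: (1 + 0.0669)^8 = 1.678764
Numerator: 1.678764 - 1 = 0.678764
FV = $600.00 * 0.678764 / 0.0669 = $6,087.57

$6,087.57


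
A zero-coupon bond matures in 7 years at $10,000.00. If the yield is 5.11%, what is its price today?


Formula: Price = FV / (1 + r)^n
Substituting: Price = $10,000.00 / (1 + 0.0511)^7
Discount factor: (1.0511)^7 = 1.417452
Price = $10,000.00 / 1.417452 = $7,054.91

$7,054.91


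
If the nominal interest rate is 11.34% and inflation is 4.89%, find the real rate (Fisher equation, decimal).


Formula: (1 + r_real) = (1 + r_nom) / (1 + inflation)
Substituting: (1 + r_real) = 1.1134 / 1.0489
(1 + r_real) = 1.061493
r_real = 1.061493 - 1 = 0.061493

0.061493


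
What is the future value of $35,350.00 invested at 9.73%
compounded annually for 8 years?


Formula: FV = P * (1 + r)^n
Substituting: FV = $35,350.00 * (1 + 0.0973)^8
Growth factor: (1.0973)^8 = 2.101856
FV = $35,350.00 * 2.101856 = $74,300.62

$74,300.62


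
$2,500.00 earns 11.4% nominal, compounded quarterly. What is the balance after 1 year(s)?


Formula: FV = P * (1 + r/m)^(m*t)
Period rate: r/m = 0.114 / 4 = 0.0285
Total periods: m*t = 4 * 1 = 4
Growth factor: (1 + 0.0285)^4 = 1.118967
FV = $2,500.00 * 1.118967 = $2,797.42

$2,797.42


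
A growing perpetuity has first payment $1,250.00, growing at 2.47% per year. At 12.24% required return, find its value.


Formula: PV = C / (r - g)
Spread: r - g = 0.1224 - 0.0247 = 0.0977
Substituting: PV = $1,250.00 / 0.0977
PV = $12,794.27

$12,794.27


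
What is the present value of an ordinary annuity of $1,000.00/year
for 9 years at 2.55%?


Formula: PV = PMT * (1 - (1+r)^(-n)) / r
Discount factor: (1 + 0.0255)^(-9) = 0.797222
Bracket: 1 - 0.797222 = 0.202778
PV = $1,000.00 * 0.202778 / 0.0255 = $7,952.10

$7,952.10


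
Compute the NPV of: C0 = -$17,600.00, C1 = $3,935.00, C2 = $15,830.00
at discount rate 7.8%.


Formula: NPV = C0 + C1/(1+r) + C2/(1+r)^2
Discount C1: $3,935.00 / (1 + 0.078) = $3,650.28
Discount C2: $15,830.00 / (1 + 0.078)^2 = $13,622.08
NPV = -$17,600.00 + $3,650.28 + $13,622.08 = -$327.64

-$327.64


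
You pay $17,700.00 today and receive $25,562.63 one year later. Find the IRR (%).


Formula: IRR = C1/C0 - 1
Substituting: IRR = $25,562.63 / $17,700.00 - 1
Ratio: 1.444216 - 1 = 0.444216
IRR = 44.4216%

44.4216%


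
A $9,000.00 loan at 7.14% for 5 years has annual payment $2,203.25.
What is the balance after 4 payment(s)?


Formula: Balance = PV*(1+r)^k - PMT*((1+r)^k - 1)/r
Growth: (1 + 0.0714)^4 = 1.31767
Accumulated factor: ((1+r)^k - 1)/r = 4.449156
Balance = $9,000.00 * 1.31767 - $2,203.25 * 4.449156
Balance = $2,056.42

$2,056.42


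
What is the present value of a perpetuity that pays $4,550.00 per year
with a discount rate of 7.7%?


Formula: PV = C / r
Substituting: PV = $4,550.00 / 0.077
PV = $59,090.91

$59,090.91


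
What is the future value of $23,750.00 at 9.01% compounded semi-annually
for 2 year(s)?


Formula: FV = P * (1 + r/m)^(m*t)
Period rate: r/m = 0.0901 / 2 = 0.04505
Total periods: m*t = 2 * 2 = 4
Growth factor: (1 + 0.04505)^4 = 1.192747
FV = $23,750.00 * 1.192747 = $28,327.74

$28,327.74


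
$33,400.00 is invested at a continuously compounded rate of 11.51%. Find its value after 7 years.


Formula: FV = P * e^(r*t)
Exponent: r*t = 0.1151 * 7 = 0.8057
e^(0.8057) = 2.238263
FV = $33,400.00 * 2.238263 = $74,757.98

$74,757.98


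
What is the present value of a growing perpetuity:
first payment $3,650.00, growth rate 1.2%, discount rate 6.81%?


Formula: PV = C / (r - g)
Spread: r - g = 0.0681 - 0.012 = 0.0561
Substituting: PV = $3,650.00 / 0.0561
PV = $65,062.39

$65,062.39


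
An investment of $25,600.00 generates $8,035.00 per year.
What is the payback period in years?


Formula: Payback = investment / annual cash flow
Substituting: Payback = $25,600.00 / $8,035.00
Payback = 3.1861 years

3.1861 years


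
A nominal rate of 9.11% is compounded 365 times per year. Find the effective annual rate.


Formula: EAR = (1 + r/m)^m - 1
Period rate: r/m = 0.0911 / 365 = 0.00025
Compounding: (1 + 0.00025)^365 = 1.095366
EAR = 1.095366 - 1 = 0.095366

0.095366


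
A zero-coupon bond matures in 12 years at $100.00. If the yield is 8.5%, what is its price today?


Formula: Price = FV / (1 + r)^n
Substituting: Price = $100.00 / (1 + 0.085)^12
Discount factor: (1.085)^12 = 2.661686
Price = $100.00 / 2.661686 = $37.57

$37.57


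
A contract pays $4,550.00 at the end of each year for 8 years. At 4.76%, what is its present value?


Formula: PV = PMT * (1 - (1+r)^(-n)) / r
Discount factor: (1 + 0.0476)^(-8) = 0.689344
Bracket: 1 - 0.689344 = 0.310656
PV = $4,550.00 * 0.310656 / 0.0476 = $29,695.05

$29,695.05


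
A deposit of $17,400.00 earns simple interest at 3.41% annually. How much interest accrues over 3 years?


Formula: I = P * r * t
Substituting: I = $17,400.00 * 0.0341 * 3
Step: I = $17,400.00 * 0.1023
I = $1,780.02

$1,780.02


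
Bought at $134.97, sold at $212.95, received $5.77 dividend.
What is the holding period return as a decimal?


Formula: HPR = (P1 - P0 + D) / P0
Gain: $212.95 - $134.97 + $5.77 = $83.75
HPR = $83.75 / $134.97 = 0.6205

0.6205


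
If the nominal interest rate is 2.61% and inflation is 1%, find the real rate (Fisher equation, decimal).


Formula: (1 + r_real) = (1 + r_nom) / (1 + inflation)
Substituting: (1 + r_real) = 1.0261 / 1.01
(1 + r_real) = 1.015941
r_real = 1.015941 - 1 = 0.015941

0.015941


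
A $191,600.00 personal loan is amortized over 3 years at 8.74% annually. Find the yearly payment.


Formula: PMT = PV * r / (1 - (1+r)^(-n))
Denominator: 1 - (1 + 0.0874)^(-3) = 0.222264
Numerator: $191,600.00 * 0.0874 = 16745.84
PMT = 16745.84 / 0.222264 = $75,342.00

$75,342.00


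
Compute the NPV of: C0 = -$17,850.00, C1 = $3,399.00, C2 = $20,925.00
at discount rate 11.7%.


Formula: NPV = C0 + C1/(1+r) + C2/(1+r)^2
Discount C1: $3,399.00 / (1 + 0.117) = $3,042.97
Discount C2: $20,925.00 / (1 + 0.117)^2 = $16,771.01
NPV = -$17,850.00 + $3,042.97 + $16,771.01 = $1,963.98

$1,963.98


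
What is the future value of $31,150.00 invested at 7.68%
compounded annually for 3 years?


Formula: FV = P * (1 + r)^n
Substituting: FV = $31,150.00 * (1 + 0.0768)^3
Growth factor: (1.0768)^3 = 1.248548
FV = $31,150.00 * 1.248548 = $38,892.26

$38,892.26


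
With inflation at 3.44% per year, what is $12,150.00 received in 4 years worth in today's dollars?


Formula: Real value = nominal / (1 + inflation)^years
Price level: (1 + 0.0344)^4 = 1.144864
Real value = $12,150.00 / 1.144864 = $10,612.61

$10,612.61


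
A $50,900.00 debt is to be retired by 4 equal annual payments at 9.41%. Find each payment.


Formula: PMT = PV * r / (1 - (1+r)^(-n))
Denominator: 1 - (1 + 0.0941)^(-4) = 0.302134
Numerator: $50,900.00 * 0.0941 = 4789.69
PMT = 4789.69 / 0.302134 = $15,852.86

$15,852.86


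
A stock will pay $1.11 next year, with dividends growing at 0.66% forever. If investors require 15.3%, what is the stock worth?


Formula: P = D1 / (r - g)
Spread: r - g = 0.153 - 0.0066 = 0.1464
Substituting: P = $1.11 / 0.1464
P = $7.58

$7.58


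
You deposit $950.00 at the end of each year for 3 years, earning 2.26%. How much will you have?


Formula: FV = PMT * ((1+r)^n - 1) / r
Growth factor: (1 + 0.0226)^3 = 1.069344
Numerator: 1.069344 - 1 = 0.069344
FV = $950.00 * 0.069344 / 0.0226 = $2,914.90

$2,914.90


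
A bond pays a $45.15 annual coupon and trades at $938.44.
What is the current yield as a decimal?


Formula: Current yield = annual coupon / price
Substituting: CY = $45.15 / $938.44
CY = 0.048112

0.048112


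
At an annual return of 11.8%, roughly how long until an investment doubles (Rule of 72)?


Formula: Years ≈ 72 / r
Substituting: Years ≈ 72 / 11.8
Years ≈ 6.1

6.1 years


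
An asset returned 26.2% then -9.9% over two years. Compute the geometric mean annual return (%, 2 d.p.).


Formula: Geometric mean = ((1+r1)*(1+r2))^(1/2) - 1
Product: (1 + 0.262) * (1 + -0.099) = 1.262 * 0.901 = 1.137062
Square root: 1.137062^0.5 = 1.066331
Geometric mean = 1.066331 - 1 = 0.066331
As percentage: 6.63%

6.63%


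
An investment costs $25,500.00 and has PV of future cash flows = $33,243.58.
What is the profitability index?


Formula: PI = PV(cash flows) / initial investment
Substituting: PI = $33,243.58 / $25,500.00
PI = 1.3037

1.3037


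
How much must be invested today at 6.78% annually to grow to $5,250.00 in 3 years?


Formula: PV = FV / (1 + r)^n
Substituting: PV = $5,250.00 / (1 + 0.0678)^3
Discount factor: (1.0678)^3 = 1.217502
PV = $5,250.00 / 1.217502 = $4,312.11

$4,312.11


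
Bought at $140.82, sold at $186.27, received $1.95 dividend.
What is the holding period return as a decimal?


Formula: HPR = (P1 - P0 + D) / P0
Gain: $186.27 - $140.82 + $1.95 = $47.40
HPR = $47.40 / $140.82 = 0.3366

0.3366


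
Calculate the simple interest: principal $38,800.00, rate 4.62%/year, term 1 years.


Formula: I = P * r * t
Substituting: I = $38,800.00 * 0.0462 * 1
Step: I = $38,800.00 * 0.0462
I = $1,792.56

$1,792.56


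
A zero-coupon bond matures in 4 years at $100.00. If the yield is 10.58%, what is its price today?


Formula: Price = FV / (1 + r)^n
Substituting: Price = $100.00 / (1 + 0.1058)^4
Discount factor: (1.1058)^4 = 1.495224
Price = $100.00 / 1.495224 = $66.88

$66.88


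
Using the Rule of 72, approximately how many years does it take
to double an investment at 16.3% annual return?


Formula: Years ≈ 72 / r
Substituting: Years ≈ 72 / 16.3
Years ≈ 4.4

4.4 years
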